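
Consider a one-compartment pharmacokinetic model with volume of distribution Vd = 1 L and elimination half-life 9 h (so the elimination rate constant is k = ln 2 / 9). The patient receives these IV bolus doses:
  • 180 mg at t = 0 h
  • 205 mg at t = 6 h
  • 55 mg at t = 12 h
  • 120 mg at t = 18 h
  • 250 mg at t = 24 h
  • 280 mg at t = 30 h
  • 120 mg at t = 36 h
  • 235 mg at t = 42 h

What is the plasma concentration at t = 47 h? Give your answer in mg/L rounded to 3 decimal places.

359.567 mg/L

k = ln 2 / 9 = 0.07702 per h
Dose 1 (180 mg at t=0 h): 180·exp(−0.07702·47) = 4.822 mg/L
Dose 2 (205 mg at t=6 h): 205·exp(−0.07702·41) = 8.718 mg/L
Dose 3 (55 mg at t=12 h): 55·exp(−0.07702·35) = 3.713 mg/L
Dose 4 (120 mg at t=18 h): 120·exp(−0.07702·29) = 12.859 mg/L
Dose 5 (250 mg at t=24 h): 250·exp(−0.07702·23) = 42.525 mg/L
Dose 6 (280 mg at t=30 h): 280·exp(−0.07702·17) = 75.604 mg/L
Dose 7 (120 mg at t=36 h): 120·exp(−0.07702·11) = 51.435 mg/L
Dose 8 (235 mg at t=42 h): 235·exp(−0.07702·5) = 159.893 mg/L
C(47) = 4.822 + 8.718 + 3.713 + 12.859 + 42.525 + 75.604 + 51.435 + 159.893 = 359.567 mg/L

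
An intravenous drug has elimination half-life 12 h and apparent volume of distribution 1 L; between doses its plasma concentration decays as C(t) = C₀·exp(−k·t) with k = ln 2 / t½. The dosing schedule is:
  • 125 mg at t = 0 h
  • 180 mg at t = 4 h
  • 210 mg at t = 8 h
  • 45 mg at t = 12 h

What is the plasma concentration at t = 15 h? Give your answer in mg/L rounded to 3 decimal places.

k = ln 2 / 12 = 0.05776 per h
Dose 1 (125 mg at t=0 h): 125·exp(−0.05776·15) = 52.556 mg/L
Dose 2 (180 mg at t=4 h): 180·exp(−0.05776·11) = 95.352 mg/L
Dose 3 (210 mg at t=8 h): 210·exp(−0.05776·7) = 140.158 mg/L
Dose 4 (45 mg at t=12 h): 45·exp(−0.05776·3) = 37.840 mg/L
C(15) = 52.556 + 95.352 + 140.158 + 37.840 = 325.906 mg/L

325.906 mg/L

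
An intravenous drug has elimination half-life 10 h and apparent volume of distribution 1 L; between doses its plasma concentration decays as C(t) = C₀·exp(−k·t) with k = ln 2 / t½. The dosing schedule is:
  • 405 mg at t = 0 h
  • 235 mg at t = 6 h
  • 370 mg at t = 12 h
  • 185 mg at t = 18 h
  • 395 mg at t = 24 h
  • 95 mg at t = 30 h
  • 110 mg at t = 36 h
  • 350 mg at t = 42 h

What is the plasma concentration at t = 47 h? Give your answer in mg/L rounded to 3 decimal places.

k = ln 2 / 10 = 0.06931 per h
Dose 1 (405 mg at t=0 h): 405·exp(−0.06931·47) = 15.582 mg/L
Dose 2 (235 mg at t=6 h): 235·exp(−0.06931·41) = 13.704 mg/L
Dose 3 (370 mg at t=12 h): 370·exp(−0.06931·35) = 32.704 mg/L
Dose 4 (185 mg at t=18 h): 185·exp(−0.06931·29) = 24.785 mg/L
Dose 5 (395 mg at t=24 h): 395·exp(−0.06931·23) = 80.210 mg/L
Dose 6 (95 mg at t=30 h): 95·exp(−0.06931·17) = 29.240 mg/L
Dose 7 (110 mg at t=36 h): 110·exp(−0.06931·11) = 51.317 mg/L
Dose 8 (350 mg at t=42 h): 350·exp(−0.06931·5) = 247.487 mg/L
C(47) = 15.582 + 13.704 + 32.704 + 24.785 + 80.210 + 29.240 + 51.317 + 247.487 = 495.028 mg/L

495.028 mg/L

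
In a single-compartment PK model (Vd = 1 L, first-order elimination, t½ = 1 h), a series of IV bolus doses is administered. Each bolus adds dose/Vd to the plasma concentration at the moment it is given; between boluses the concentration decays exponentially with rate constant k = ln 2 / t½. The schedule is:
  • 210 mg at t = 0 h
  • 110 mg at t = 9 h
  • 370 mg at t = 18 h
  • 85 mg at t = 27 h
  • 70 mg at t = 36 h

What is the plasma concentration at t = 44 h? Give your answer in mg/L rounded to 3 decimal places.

k = ln 2 / 1 = 0.69315 per h
Dose 1 (210 mg at t=0 h): 210·exp(−0.69315·44) = 0.000 mg/L
Dose 2 (110 mg at t=9 h): 110·exp(−0.69315·35) = 0.000 mg/L
Dose 3 (370 mg at t=18 h): 370·exp(−0.69315·26) = 0.000 mg/L
Dose 4 (85 mg at t=27 h): 85·exp(−0.69315·17) = 0.001 mg/L
Dose 5 (70 mg at t=36 h): 70·exp(−0.69315·8) = 0.273 mg/L
C(44) = 0.000 + 0.000 + 0.000 + 0.001 + 0.273 = 0.274 mg/L

0.274 mg/L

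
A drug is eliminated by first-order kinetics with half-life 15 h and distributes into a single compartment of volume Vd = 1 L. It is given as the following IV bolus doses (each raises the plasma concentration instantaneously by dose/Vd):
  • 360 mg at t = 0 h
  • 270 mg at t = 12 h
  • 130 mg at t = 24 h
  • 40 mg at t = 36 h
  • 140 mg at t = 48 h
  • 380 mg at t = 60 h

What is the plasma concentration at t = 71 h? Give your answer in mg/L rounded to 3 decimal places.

k = ln 2 / 15 = 0.04621 per h
Dose 1 (360 mg at t=0 h): 360·exp(−0.04621·71) = 13.534 mg/L
Dose 2 (270 mg at t=12 h): 270·exp(−0.04621·59) = 17.673 mg/L
Dose 3 (130 mg at t=24 h): 130·exp(−0.04621·47) = 14.815 mg/L
Dose 4 (40 mg at t=36 h): 40·exp(−0.04621·35) = 7.937 mg/L
Dose 5 (140 mg at t=48 h): 140·exp(−0.04621·23) = 48.367 mg/L
Dose 6 (380 mg at t=60 h): 380·exp(−0.04621·11) = 228.575 mg/L
C(71) = 13.534 + 17.673 + 14.815 + 7.937 + 48.367 + 228.575 = 330.901 mg/L

330.901 mg/L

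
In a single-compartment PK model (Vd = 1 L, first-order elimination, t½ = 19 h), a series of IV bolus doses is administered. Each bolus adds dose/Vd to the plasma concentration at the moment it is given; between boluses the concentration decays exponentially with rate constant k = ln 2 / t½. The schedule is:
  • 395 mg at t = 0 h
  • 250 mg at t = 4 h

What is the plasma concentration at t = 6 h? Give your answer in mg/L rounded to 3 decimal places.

k = ln 2 / 19 = 0.03648 per h
Dose 1 (395 mg at t=0 h): 395·exp(−0.03648·6) = 317.347 mg/L
Dose 2 (250 mg at t=4 h): 250·exp(−0.03648·2) = 232.409 mg/L
C(6) = 317.347 + 232.409 = 549.756 mg/L

549.756 mg/L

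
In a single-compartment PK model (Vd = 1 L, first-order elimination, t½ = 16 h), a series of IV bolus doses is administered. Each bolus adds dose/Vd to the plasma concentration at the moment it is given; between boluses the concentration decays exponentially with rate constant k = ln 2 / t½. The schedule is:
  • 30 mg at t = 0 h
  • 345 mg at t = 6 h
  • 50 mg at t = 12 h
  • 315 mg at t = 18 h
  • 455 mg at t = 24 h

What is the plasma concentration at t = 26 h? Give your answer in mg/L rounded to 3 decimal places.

822.019 mg/L

k = ln 2 / 16 = 0.04332 per h
Dose 1 (30 mg at t=0 h): 30·exp(−0.04332·26) = 9.726 mg/L
Dose 2 (345 mg at t=6 h): 345·exp(−0.04332·20) = 145.055 mg/L
Dose 3 (50 mg at t=12 h): 50·exp(−0.04332·14) = 27.263 mg/L
Dose 4 (315 mg at t=18 h): 315·exp(−0.04332·8) = 222.739 mg/L
Dose 5 (455 mg at t=24 h): 455·exp(−0.04332·2) = 417.237 mg/L
C(26) = 9.726 + 145.055 + 27.263 + 222.739 + 417.237 = 822.019 mg/L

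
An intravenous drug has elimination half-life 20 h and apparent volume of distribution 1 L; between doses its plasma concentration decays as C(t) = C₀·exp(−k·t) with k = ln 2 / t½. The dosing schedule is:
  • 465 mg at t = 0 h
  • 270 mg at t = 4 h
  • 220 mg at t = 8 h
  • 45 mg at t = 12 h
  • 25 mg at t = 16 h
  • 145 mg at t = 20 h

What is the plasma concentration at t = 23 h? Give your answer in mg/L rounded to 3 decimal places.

661.146 mg/L

k = ln 2 / 20 = 0.03466 per h
Dose 1 (465 mg at t=0 h): 465·exp(−0.03466·23) = 209.541 mg/L
Dose 2 (270 mg at t=4 h): 270·exp(−0.03466·19) = 139.761 mg/L
Dose 3 (220 mg at t=8 h): 220·exp(−0.03466·15) = 130.813 mg/L
Dose 4 (45 mg at t=12 h): 45·exp(−0.03466·11) = 30.736 mg/L
Dose 5 (25 mg at t=16 h): 25·exp(−0.03466·7) = 19.615 mg/L
Dose 6 (145 mg at t=20 h): 145·exp(−0.03466·3) = 130.681 mg/L
C(23) = 209.541 + 139.761 + 130.813 + 30.736 + 19.615 + 130.681 = 661.146 mg/L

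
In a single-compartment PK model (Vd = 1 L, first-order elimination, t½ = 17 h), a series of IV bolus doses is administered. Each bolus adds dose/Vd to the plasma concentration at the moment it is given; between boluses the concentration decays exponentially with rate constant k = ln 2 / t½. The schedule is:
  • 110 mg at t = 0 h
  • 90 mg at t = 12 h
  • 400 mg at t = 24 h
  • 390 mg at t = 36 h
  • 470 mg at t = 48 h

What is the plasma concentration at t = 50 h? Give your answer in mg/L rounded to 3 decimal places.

k = ln 2 / 17 = 0.04077 per h
Dose 1 (110 mg at t=0 h): 110·exp(−0.04077·50) = 14.322 mg/L
Dose 2 (90 mg at t=12 h): 90·exp(−0.04077·38) = 19.114 mg/L
Dose 3 (400 mg at t=24 h): 400·exp(−0.04077·26) = 138.567 mg/L
Dose 4 (390 mg at t=36 h): 390·exp(−0.04077·14) = 220.373 mg/L
Dose 5 (470 mg at t=48 h): 470·exp(−0.04077·2) = 433.194 mg/L
C(50) = 14.322 + 19.114 + 138.567 + 220.373 + 433.194 = 825.570 mg/L

825.570 mg/L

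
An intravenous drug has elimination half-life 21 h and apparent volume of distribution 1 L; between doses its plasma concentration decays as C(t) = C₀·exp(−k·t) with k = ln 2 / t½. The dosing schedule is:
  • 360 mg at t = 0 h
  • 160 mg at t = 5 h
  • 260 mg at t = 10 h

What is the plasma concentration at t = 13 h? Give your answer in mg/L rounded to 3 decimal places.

k = ln 2 / 21 = 0.03301 per h
Dose 1 (360 mg at t=0 h): 360·exp(−0.03301·13) = 234.396 mg/L
Dose 2 (160 mg at t=5 h): 160·exp(−0.03301·8) = 122.869 mg/L
Dose 3 (260 mg at t=10 h): 260·exp(−0.03301·3) = 235.488 mg/L
C(13) = 234.396 + 122.869 + 235.488 = 592.753 mg/L

592.753 mg/L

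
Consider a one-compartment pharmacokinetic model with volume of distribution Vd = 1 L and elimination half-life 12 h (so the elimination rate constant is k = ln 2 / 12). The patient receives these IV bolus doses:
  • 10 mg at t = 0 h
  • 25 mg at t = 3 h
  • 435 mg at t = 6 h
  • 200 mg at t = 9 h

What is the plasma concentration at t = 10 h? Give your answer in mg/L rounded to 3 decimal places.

k = ln 2 / 12 = 0.05776 per h
Dose 1 (10 mg at t=0 h): 10·exp(−0.05776·10) = 5.612 mg/L
Dose 2 (25 mg at t=3 h): 25·exp(−0.05776·7) = 16.685 mg/L
Dose 3 (435 mg at t=6 h): 435·exp(−0.05776·4) = 345.260 mg/L
Dose 4 (200 mg at t=9 h): 200·exp(−0.05776·1) = 188.775 mg/L
C(10) = 5.612 + 16.685 + 345.260 + 188.775 = 556.332 mg/L

556.332 mg/L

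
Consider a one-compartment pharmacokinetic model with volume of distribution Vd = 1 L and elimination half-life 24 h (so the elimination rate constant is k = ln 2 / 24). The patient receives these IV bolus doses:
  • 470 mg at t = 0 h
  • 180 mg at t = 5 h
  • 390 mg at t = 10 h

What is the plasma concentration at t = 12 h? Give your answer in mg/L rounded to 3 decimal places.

847.504 mg/L

k = ln 2 / 24 = 0.02888 per h
Dose 1 (470 mg at t=0 h): 470·exp(−0.02888·12) = 332.340 mg/L
Dose 2 (180 mg at t=5 h): 180·exp(−0.02888·7) = 147.052 mg/L
Dose 3 (390 mg at t=10 h): 390·exp(−0.02888·2) = 368.111 mg/L
C(12) = 332.340 + 147.052 + 368.111 = 847.504 mg/L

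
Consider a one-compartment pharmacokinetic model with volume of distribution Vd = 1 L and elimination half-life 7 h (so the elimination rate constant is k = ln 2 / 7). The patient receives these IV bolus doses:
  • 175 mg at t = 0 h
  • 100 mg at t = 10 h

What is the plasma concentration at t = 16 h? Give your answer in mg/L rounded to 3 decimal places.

91.094 mg/L

k = ln 2 / 7 = 0.09902 per h
Dose 1 (175 mg at t=0 h): 175·exp(−0.09902·16) = 35.890 mg/L
Dose 2 (100 mg at t=10 h): 100·exp(−0.09902·6) = 55.204 mg/L
C(16) = 35.890 + 55.204 = 91.094 mg/L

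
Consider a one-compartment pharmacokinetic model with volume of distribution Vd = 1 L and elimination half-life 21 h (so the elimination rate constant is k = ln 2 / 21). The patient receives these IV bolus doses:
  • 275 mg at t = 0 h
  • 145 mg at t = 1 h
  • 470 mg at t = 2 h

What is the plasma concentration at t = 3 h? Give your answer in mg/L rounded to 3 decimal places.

839.551 mg/L

k = ln 2 / 21 = 0.03301 per h
Dose 1 (275 mg at t=0 h): 275·exp(−0.03301·3) = 249.074 mg/L
Dose 2 (145 mg at t=1 h): 145·exp(−0.03301·2) = 135.737 mg/L
Dose 3 (470 mg at t=2 h): 470·exp(−0.03301·1) = 454.740 mg/L
C(3) = 249.074 + 135.737 + 454.740 = 839.551 mg/L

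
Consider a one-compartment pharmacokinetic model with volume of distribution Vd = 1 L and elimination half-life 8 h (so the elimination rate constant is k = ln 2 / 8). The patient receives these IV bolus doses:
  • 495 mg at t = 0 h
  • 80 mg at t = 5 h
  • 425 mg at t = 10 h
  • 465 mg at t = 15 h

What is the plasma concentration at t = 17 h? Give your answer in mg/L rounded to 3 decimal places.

k = ln 2 / 8 = 0.08664 per h
Dose 1 (495 mg at t=0 h): 495·exp(−0.08664·17) = 113.479 mg/L
Dose 2 (80 mg at t=5 h): 80·exp(−0.08664·12) = 28.284 mg/L
Dose 3 (425 mg at t=10 h): 425·exp(−0.08664·7) = 231.733 mg/L
Dose 4 (465 mg at t=15 h): 465·exp(−0.08664·2) = 391.017 mg/L
C(17) = 113.479 + 28.284 + 231.733 + 391.017 = 764.513 mg/L

764.513 mg/L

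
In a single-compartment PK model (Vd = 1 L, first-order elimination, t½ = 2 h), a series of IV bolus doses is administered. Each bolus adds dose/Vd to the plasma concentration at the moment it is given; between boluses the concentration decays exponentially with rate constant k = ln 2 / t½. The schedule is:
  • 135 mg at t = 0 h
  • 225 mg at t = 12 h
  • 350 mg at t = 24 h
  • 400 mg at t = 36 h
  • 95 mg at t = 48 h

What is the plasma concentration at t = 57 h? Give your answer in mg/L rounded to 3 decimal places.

4.478 mg/L

k = ln 2 / 2 = 0.34657 per h
Dose 1 (135 mg at t=0 h): 135·exp(−0.34657·57) = 0.000 mg/L
Dose 2 (225 mg at t=12 h): 225·exp(−0.34657·45) = 0.000 mg/L
Dose 3 (350 mg at t=24 h): 350·exp(−0.34657·33) = 0.004 mg/L
Dose 4 (400 mg at t=36 h): 400·exp(−0.34657·21) = 0.276 mg/L
Dose 5 (95 mg at t=48 h): 95·exp(−0.34657·9) = 4.198 mg/L
C(57) = 0.000 + 0.000 + 0.004 + 0.276 + 4.198 = 4.478 mg/L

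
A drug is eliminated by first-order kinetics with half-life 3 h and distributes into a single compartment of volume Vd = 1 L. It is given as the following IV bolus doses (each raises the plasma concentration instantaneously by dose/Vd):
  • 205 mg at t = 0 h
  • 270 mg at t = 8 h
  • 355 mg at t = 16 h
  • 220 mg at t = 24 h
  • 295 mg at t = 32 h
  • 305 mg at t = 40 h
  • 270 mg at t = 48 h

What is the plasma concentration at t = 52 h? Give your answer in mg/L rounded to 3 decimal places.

k = ln 2 / 3 = 0.23105 per h
Dose 1 (205 mg at t=0 h): 205·exp(−0.23105·52) = 0.001 mg/L
Dose 2 (270 mg at t=8 h): 270·exp(−0.23105·44) = 0.010 mg/L
Dose 3 (355 mg at t=16 h): 355·exp(−0.23105·36) = 0.087 mg/L
Dose 4 (220 mg at t=24 h): 220·exp(−0.23105·28) = 0.341 mg/L
Dose 5 (295 mg at t=32 h): 295·exp(−0.23105·20) = 2.904 mg/L
Dose 6 (305 mg at t=40 h): 305·exp(−0.23105·12) = 19.062 mg/L
Dose 7 (270 mg at t=48 h): 270·exp(−0.23105·4) = 107.150 mg/L
C(52) = 0.001 + 0.010 + 0.087 + 0.341 + 2.904 + 19.062 + 107.150 = 129.555 mg/L

129.555 mg/L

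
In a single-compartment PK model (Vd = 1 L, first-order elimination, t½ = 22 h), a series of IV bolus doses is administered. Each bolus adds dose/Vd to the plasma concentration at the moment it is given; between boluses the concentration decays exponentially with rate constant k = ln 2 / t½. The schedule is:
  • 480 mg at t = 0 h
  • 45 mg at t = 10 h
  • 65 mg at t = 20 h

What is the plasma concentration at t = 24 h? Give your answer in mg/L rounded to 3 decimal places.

k = ln 2 / 22 = 0.03151 per h
Dose 1 (480 mg at t=0 h): 480·exp(−0.03151·24) = 225.343 mg/L
Dose 2 (45 mg at t=10 h): 45·exp(−0.03151·14) = 28.950 mg/L
Dose 3 (65 mg at t=20 h): 65·exp(−0.03151·4) = 57.303 mg/L
C(24) = 225.343 + 28.950 + 57.303 = 311.597 mg/L

311.597 mg/L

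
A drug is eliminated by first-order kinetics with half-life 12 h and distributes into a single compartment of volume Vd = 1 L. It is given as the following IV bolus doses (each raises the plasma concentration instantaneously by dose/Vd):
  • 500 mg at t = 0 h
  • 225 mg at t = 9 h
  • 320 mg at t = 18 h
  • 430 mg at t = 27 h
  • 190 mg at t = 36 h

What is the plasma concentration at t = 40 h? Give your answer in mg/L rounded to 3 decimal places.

k = ln 2 / 12 = 0.05776 per h
Dose 1 (500 mg at t=0 h): 500·exp(−0.05776·40) = 49.606 mg/L
Dose 2 (225 mg at t=9 h): 225·exp(−0.05776·31) = 37.542 mg/L
Dose 3 (320 mg at t=18 h): 320·exp(−0.05776·22) = 89.797 mg/L
Dose 4 (430 mg at t=27 h): 430·exp(−0.05776·13) = 202.933 mg/L
Dose 5 (190 mg at t=36 h): 190·exp(−0.05776·4) = 150.803 mg/L
C(40) = 49.606 + 37.542 + 89.797 + 202.933 + 150.803 = 530.682 mg/L

530.682 mg/L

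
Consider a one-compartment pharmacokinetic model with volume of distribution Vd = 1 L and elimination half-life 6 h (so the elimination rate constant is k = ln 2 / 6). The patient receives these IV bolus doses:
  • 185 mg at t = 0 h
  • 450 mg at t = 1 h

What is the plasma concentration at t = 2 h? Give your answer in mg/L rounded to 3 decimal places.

547.739 mg/L

k = ln 2 / 6 = 0.11552 per h
Dose 1 (185 mg at t=0 h): 185·exp(−0.11552·2) = 146.835 mg/L
Dose 2 (450 mg at t=1 h): 450·exp(−0.11552·1) = 400.904 mg/L
C(2) = 146.835 + 400.904 = 547.739 mg/L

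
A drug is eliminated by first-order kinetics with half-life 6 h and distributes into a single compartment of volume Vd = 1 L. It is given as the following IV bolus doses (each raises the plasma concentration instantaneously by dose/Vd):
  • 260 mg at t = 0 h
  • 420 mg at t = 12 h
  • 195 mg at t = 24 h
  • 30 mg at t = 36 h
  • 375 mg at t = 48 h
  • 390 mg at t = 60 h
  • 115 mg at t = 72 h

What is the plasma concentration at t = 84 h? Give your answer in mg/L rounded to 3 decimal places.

k = ln 2 / 6 = 0.11552 per h
Dose 1 (260 mg at t=0 h): 260·exp(−0.11552·84) = 0.016 mg/L
Dose 2 (420 mg at t=12 h): 420·exp(−0.11552·72) = 0.103 mg/L
Dose 3 (195 mg at t=24 h): 195·exp(−0.11552·60) = 0.190 mg/L
Dose 4 (30 mg at t=36 h): 30·exp(−0.11552·48) = 0.117 mg/L
Dose 5 (375 mg at t=48 h): 375·exp(−0.11552·36) = 5.859 mg/L
Dose 6 (390 mg at t=60 h): 390·exp(−0.11552·24) = 24.375 mg/L
Dose 7 (115 mg at t=72 h): 115·exp(−0.11552·12) = 28.750 mg/L
C(84) = 0.016 + 0.103 + 0.190 + 0.117 + 5.859 + 24.375 + 28.750 = 59.410 mg/L

59.410 mg/L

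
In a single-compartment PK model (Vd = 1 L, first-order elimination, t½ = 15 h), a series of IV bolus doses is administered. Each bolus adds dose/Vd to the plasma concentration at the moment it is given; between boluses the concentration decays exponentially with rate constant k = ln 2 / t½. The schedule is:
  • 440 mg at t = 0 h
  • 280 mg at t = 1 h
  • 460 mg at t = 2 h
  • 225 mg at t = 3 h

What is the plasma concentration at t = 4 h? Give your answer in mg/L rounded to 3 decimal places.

k = ln 2 / 15 = 0.04621 per h
Dose 1 (440 mg at t=0 h): 440·exp(−0.04621·4) = 365.745 mg/L
Dose 2 (280 mg at t=1 h): 280·exp(−0.04621·3) = 243.754 mg/L
Dose 3 (460 mg at t=2 h): 460·exp(−0.04621·2) = 419.392 mg/L
Dose 4 (225 mg at t=3 h): 225·exp(−0.04621·1) = 214.839 mg/L
C(4) = 365.745 + 243.754 + 419.392 + 214.839 = 1243.731 mg/L

1243.731 mg/L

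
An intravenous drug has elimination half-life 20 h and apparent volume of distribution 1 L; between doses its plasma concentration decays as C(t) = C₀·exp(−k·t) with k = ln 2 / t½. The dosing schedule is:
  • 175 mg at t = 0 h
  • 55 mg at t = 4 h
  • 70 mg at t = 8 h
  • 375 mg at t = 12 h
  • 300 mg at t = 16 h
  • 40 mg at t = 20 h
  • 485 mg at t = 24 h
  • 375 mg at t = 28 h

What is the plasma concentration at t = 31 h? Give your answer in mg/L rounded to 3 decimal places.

1231.190 mg/L

k = ln 2 / 20 = 0.03466 per h
Dose 1 (175 mg at t=0 h): 175·exp(−0.03466·31) = 59.764 mg/L
Dose 2 (55 mg at t=4 h): 55·exp(−0.03466·27) = 21.576 mg/L
Dose 3 (70 mg at t=8 h): 70·exp(−0.03466·23) = 31.544 mg/L
Dose 4 (375 mg at t=12 h): 375·exp(−0.03466·19) = 194.112 mg/L
Dose 5 (300 mg at t=16 h): 300·exp(−0.03466·15) = 178.381 mg/L
Dose 6 (40 mg at t=20 h): 40·exp(−0.03466·11) = 27.321 mg/L
Dose 7 (485 mg at t=24 h): 485·exp(−0.03466·7) = 380.523 mg/L
Dose 8 (375 mg at t=28 h): 375·exp(−0.03466·3) = 337.969 mg/L
C(31) = 59.764 + 21.576 + 31.544 + 194.112 + 178.381 + 27.321 + 380.523 + 337.969 = 1231.190 mg/L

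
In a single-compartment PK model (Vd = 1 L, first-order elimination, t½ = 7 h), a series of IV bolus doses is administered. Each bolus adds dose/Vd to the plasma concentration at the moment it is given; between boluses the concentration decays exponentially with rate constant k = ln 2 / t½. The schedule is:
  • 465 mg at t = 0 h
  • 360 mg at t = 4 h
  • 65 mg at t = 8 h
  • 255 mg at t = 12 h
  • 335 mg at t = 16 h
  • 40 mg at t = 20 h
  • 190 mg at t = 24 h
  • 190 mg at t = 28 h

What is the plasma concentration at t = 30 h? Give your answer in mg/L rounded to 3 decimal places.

k = ln 2 / 7 = 0.09902 per h
Dose 1 (465 mg at t=0 h): 465·exp(−0.09902·30) = 23.841 mg/L
Dose 2 (360 mg at t=4 h): 360·exp(−0.09902·26) = 27.428 mg/L
Dose 3 (65 mg at t=8 h): 65·exp(−0.09902·22) = 7.359 mg/L
Dose 4 (255 mg at t=12 h): 255·exp(−0.09902·18) = 42.901 mg/L
Dose 5 (335 mg at t=16 h): 335·exp(−0.09902·14) = 83.750 mg/L
Dose 6 (40 mg at t=20 h): 40·exp(−0.09902·10) = 14.860 mg/L
Dose 7 (190 mg at t=24 h): 190·exp(−0.09902·6) = 104.889 mg/L
Dose 8 (190 mg at t=28 h): 190·exp(−0.09902·2) = 155.864 mg/L
C(30) = 23.841 + 27.428 + 7.359 + 42.901 + 83.750 + 14.860 + 104.889 + 155.864 = 460.891 mg/L

460.891 mg/L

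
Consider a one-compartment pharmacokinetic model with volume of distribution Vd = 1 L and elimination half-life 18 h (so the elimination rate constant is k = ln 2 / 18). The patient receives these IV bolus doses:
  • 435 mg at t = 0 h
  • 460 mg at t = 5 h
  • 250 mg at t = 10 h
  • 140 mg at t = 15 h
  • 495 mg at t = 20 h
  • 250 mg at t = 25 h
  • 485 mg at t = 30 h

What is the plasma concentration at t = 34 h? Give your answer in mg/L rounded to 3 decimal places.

1315.860 mg/L

k = ln 2 / 18 = 0.03851 per h
Dose 1 (435 mg at t=0 h): 435·exp(−0.03851·34) = 117.456 mg/L
Dose 2 (460 mg at t=5 h): 460·exp(−0.03851·29) = 150.579 mg/L
Dose 3 (250 mg at t=10 h): 250·exp(−0.03851·24) = 99.213 mg/L
Dose 4 (140 mg at t=15 h): 140·exp(−0.03851·19) = 67.356 mg/L
Dose 5 (495 mg at t=20 h): 495·exp(−0.03851·14) = 288.716 mg/L
Dose 6 (250 mg at t=25 h): 250·exp(−0.03851·9) = 176.777 mg/L
Dose 7 (485 mg at t=30 h): 485·exp(−0.03851·4) = 415.763 mg/L
C(34) = 117.456 + 150.579 + 99.213 + 67.356 + 288.716 + 176.777 + 415.763 = 1315.860 mg/L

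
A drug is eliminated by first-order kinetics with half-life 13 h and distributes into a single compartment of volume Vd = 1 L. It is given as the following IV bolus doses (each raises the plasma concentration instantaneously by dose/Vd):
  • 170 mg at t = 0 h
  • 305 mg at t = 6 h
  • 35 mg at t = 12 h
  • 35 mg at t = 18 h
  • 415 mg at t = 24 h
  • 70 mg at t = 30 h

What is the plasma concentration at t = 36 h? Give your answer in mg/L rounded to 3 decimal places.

k = ln 2 / 13 = 0.05332 per h
Dose 1 (170 mg at t=0 h): 170·exp(−0.05332·36) = 24.936 mg/L
Dose 2 (305 mg at t=6 h): 305·exp(−0.05332·30) = 61.605 mg/L
Dose 3 (35 mg at t=12 h): 35·exp(−0.05332·24) = 9.735 mg/L
Dose 4 (35 mg at t=18 h): 35·exp(−0.05332·18) = 13.405 mg/L
Dose 5 (415 mg at t=24 h): 415·exp(−0.05332·12) = 218.864 mg/L
Dose 6 (70 mg at t=30 h): 70·exp(−0.05332·6) = 50.835 mg/L
C(36) = 24.936 + 61.605 + 9.735 + 13.405 + 218.864 + 50.835 = 379.379 mg/L

379.379 mg/L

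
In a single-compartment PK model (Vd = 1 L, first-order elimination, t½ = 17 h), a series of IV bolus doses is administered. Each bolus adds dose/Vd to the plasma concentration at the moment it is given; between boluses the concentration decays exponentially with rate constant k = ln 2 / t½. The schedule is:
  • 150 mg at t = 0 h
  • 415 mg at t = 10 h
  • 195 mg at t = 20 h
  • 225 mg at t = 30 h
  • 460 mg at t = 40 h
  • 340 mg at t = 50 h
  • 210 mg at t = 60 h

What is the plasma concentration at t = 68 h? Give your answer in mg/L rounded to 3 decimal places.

585.334 mg/L

k = ln 2 / 17 = 0.04077 per h
Dose 1 (150 mg at t=0 h): 150·exp(−0.04077·68) = 9.375 mg/L
Dose 2 (415 mg at t=10 h): 415·exp(−0.04077·58) = 38.995 mg/L
Dose 3 (195 mg at t=20 h): 195·exp(−0.04077·48) = 27.547 mg/L
Dose 4 (225 mg at t=30 h): 225·exp(−0.04077·38) = 47.785 mg/L
Dose 5 (460 mg at t=40 h): 460·exp(−0.04077·28) = 146.874 mg/L
Dose 6 (340 mg at t=50 h): 340·exp(−0.04077·18) = 163.208 mg/L
Dose 7 (210 mg at t=60 h): 210·exp(−0.04077·8) = 151.551 mg/L
C(68) = 9.375 + 38.995 + 27.547 + 47.785 + 146.874 + 163.208 + 151.551 = 585.334 mg/L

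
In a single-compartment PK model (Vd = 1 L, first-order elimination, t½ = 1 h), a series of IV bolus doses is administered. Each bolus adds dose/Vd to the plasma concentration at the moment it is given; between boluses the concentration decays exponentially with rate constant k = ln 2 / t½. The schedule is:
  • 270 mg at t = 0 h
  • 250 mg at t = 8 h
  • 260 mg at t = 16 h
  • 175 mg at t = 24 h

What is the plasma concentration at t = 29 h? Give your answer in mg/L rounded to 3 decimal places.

k = ln 2 / 1 = 0.69315 per h
Dose 1 (270 mg at t=0 h): 270·exp(−0.69315·29) = 0.000 mg/L
Dose 2 (250 mg at t=8 h): 250·exp(−0.69315·21) = 0.000 mg/L
Dose 3 (260 mg at t=16 h): 260·exp(−0.69315·13) = 0.032 mg/L
Dose 4 (175 mg at t=24 h): 175·exp(−0.69315·5) = 5.469 mg/L
C(29) = 0.000 + 0.000 + 0.032 + 5.469 = 5.501 mg/L

5.501 mg/L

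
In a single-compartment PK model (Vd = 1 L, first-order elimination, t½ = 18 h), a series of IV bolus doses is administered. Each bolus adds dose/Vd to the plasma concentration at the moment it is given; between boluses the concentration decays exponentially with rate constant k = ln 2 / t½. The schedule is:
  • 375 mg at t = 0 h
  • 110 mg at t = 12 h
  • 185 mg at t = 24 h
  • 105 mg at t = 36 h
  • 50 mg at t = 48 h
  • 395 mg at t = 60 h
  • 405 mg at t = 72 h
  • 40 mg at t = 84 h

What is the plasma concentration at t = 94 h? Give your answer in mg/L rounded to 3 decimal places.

k = ln 2 / 18 = 0.03851 per h
Dose 1 (375 mg at t=0 h): 375·exp(−0.03851·94) = 10.046 mg/L
Dose 2 (110 mg at t=12 h): 110·exp(−0.03851·82) = 4.678 mg/L
Dose 3 (185 mg at t=24 h): 185·exp(−0.03851·70) = 12.488 mg/L
Dose 4 (105 mg at t=36 h): 105·exp(−0.03851·58) = 11.251 mg/L
Dose 5 (50 mg at t=48 h): 50·exp(−0.03851·46) = 8.505 mg/L
Dose 6 (395 mg at t=60 h): 395·exp(−0.03851·34) = 106.656 mg/L
Dose 7 (405 mg at t=72 h): 405·exp(−0.03851·22) = 173.592 mg/L
Dose 8 (40 mg at t=84 h): 40·exp(−0.03851·10) = 27.216 mg/L
C(94) = 10.046 + 4.678 + 12.488 + 11.251 + 8.505 + 106.656 + 173.592 + 27.216 = 354.432 mg/L

354.432 mg/L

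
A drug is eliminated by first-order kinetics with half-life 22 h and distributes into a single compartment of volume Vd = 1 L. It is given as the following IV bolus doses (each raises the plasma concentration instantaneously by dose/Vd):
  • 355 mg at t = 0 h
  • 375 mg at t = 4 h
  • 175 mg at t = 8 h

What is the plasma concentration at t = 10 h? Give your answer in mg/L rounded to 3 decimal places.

k = ln 2 / 22 = 0.03151 per h
Dose 1 (355 mg at t=0 h): 355·exp(−0.03151·10) = 259.058 mg/L
Dose 2 (375 mg at t=4 h): 375·exp(−0.03151·6) = 310.407 mg/L
Dose 3 (175 mg at t=8 h): 175·exp(−0.03151·2) = 164.313 mg/L
C(10) = 259.058 + 310.407 + 164.313 = 733.778 mg/L

733.778 mg/L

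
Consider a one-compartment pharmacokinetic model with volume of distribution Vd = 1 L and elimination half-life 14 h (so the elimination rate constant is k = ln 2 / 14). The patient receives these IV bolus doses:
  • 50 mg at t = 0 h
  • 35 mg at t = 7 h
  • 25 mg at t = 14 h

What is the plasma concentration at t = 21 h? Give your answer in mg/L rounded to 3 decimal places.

52.855 mg/L

k = ln 2 / 14 = 0.04951 per h
Dose 1 (50 mg at t=0 h): 50·exp(−0.04951·21) = 17.678 mg/L
Dose 2 (35 mg at t=7 h): 35·exp(−0.04951·14) = 17.500 mg/L
Dose 3 (25 mg at t=14 h): 25·exp(−0.04951·7) = 17.678 mg/L
C(21) = 17.678 + 17.500 + 17.678 = 52.855 mg/L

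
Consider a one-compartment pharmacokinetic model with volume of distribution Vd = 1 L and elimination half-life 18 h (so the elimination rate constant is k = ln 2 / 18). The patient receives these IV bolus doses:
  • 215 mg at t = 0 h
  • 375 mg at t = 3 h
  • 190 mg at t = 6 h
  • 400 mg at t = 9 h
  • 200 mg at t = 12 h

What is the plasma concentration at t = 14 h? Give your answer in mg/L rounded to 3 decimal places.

k = ln 2 / 18 = 0.03851 per h
Dose 1 (215 mg at t=0 h): 215·exp(−0.03851·14) = 125.402 mg/L
Dose 2 (375 mg at t=3 h): 375·exp(−0.03851·11) = 245.510 mg/L
Dose 3 (190 mg at t=6 h): 190·exp(−0.03851·8) = 139.625 mg/L
Dose 4 (400 mg at t=9 h): 400·exp(−0.03851·5) = 329.944 mg/L
Dose 5 (200 mg at t=12 h): 200·exp(−0.03851·2) = 185.175 mg/L
C(14) = 125.402 + 245.510 + 139.625 + 329.944 + 185.175 = 1025.655 mg/L

1025.655 mg/L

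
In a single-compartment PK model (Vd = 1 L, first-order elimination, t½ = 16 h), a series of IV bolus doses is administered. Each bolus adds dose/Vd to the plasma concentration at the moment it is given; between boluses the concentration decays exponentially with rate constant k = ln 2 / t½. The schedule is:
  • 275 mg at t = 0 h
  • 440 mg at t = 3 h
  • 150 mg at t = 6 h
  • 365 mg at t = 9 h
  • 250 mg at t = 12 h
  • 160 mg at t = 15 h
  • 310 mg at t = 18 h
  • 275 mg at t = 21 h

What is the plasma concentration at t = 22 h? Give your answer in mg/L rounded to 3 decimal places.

1386.313 mg/L

k = ln 2 / 16 = 0.04332 per h
Dose 1 (275 mg at t=0 h): 275·exp(−0.04332·22) = 106.027 mg/L
Dose 2 (440 mg at t=3 h): 440·exp(−0.04332·19) = 193.188 mg/L
Dose 3 (150 mg at t=6 h): 150·exp(−0.04332·16) = 75.000 mg/L
Dose 4 (365 mg at t=9 h): 365·exp(−0.04332·13) = 207.829 mg/L
Dose 5 (250 mg at t=12 h): 250·exp(−0.04332·10) = 162.105 mg/L
Dose 6 (160 mg at t=15 h): 160·exp(−0.04332·7) = 118.146 mg/L
Dose 7 (310 mg at t=18 h): 310·exp(−0.04332·4) = 260.678 mg/L
Dose 8 (275 mg at t=21 h): 275·exp(−0.04332·1) = 263.341 mg/L
C(22) = 106.027 + 193.188 + 75.000 + 207.829 + 162.105 + 118.146 + 260.678 + 263.341 = 1386.313 mg/L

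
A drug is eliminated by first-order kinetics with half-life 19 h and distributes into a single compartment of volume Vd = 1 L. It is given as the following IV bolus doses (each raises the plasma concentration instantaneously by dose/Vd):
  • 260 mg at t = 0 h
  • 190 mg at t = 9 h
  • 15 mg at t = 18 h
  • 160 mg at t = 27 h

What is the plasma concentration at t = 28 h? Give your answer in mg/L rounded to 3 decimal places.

k = ln 2 / 19 = 0.03648 per h
Dose 1 (260 mg at t=0 h): 260·exp(−0.03648·28) = 93.616 mg/L
Dose 2 (190 mg at t=9 h): 190·exp(−0.03648·19) = 95.000 mg/L
Dose 3 (15 mg at t=18 h): 15·exp(−0.03648·10) = 10.415 mg/L
Dose 4 (160 mg at t=27 h): 160·exp(−0.03648·1) = 154.268 mg/L
C(28) = 93.616 + 95.000 + 10.415 + 154.268 = 353.299 mg/L

353.299 mg/L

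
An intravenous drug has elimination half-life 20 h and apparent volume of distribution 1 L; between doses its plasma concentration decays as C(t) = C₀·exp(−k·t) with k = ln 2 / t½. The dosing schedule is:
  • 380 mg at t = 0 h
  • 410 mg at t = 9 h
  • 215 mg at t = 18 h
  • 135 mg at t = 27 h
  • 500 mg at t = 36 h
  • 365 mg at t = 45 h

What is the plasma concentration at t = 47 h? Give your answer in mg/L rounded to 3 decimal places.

k = ln 2 / 20 = 0.03466 per h
Dose 1 (380 mg at t=0 h): 380·exp(−0.03466·47) = 74.535 mg/L
Dose 2 (410 mg at t=9 h): 410·exp(−0.03466·38) = 109.857 mg/L
Dose 3 (215 mg at t=18 h): 215·exp(−0.03466·29) = 78.695 mg/L
Dose 4 (135 mg at t=27 h): 135·exp(−0.03466·20) = 67.500 mg/L
Dose 5 (500 mg at t=36 h): 500·exp(−0.03466·11) = 341.510 mg/L
Dose 6 (365 mg at t=45 h): 365·exp(−0.03466·2) = 340.557 mg/L
C(47) = 74.535 + 109.857 + 78.695 + 67.500 + 341.510 + 340.557 = 1012.654 mg/L

1012.654 mg/L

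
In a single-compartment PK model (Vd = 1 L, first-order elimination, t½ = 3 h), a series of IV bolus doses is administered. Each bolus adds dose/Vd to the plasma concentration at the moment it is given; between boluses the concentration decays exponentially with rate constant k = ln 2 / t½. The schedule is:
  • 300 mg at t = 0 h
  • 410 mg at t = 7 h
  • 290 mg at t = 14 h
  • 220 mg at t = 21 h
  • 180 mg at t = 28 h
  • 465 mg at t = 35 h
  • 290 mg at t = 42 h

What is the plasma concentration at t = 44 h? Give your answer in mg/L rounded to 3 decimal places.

k = ln 2 / 3 = 0.23105 per h
Dose 1 (300 mg at t=0 h): 300·exp(−0.23105·44) = 0.012 mg/L
Dose 2 (410 mg at t=7 h): 410·exp(−0.23105·37) = 0.079 mg/L
Dose 3 (290 mg at t=14 h): 290·exp(−0.23105·30) = 0.283 mg/L
Dose 4 (220 mg at t=21 h): 220·exp(−0.23105·23) = 1.083 mg/L
Dose 5 (180 mg at t=28 h): 180·exp(−0.23105·16) = 4.465 mg/L
Dose 6 (465 mg at t=35 h): 465·exp(−0.23105·9) = 58.125 mg/L
Dose 7 (290 mg at t=42 h): 290·exp(−0.23105·2) = 182.689 mg/L
C(44) = 0.012 + 0.079 + 0.283 + 1.083 + 4.465 + 58.125 + 182.689 = 246.735 mg/L

246.735 mg/L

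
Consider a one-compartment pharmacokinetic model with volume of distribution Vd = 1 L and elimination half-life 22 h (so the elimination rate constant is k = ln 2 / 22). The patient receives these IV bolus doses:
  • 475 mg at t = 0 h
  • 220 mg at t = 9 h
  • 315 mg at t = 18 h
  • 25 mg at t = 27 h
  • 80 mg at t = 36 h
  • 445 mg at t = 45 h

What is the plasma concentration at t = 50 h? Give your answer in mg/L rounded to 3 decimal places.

k = ln 2 / 22 = 0.03151 per h
Dose 1 (475 mg at t=0 h): 475·exp(−0.03151·50) = 98.296 mg/L
Dose 2 (220 mg at t=9 h): 220·exp(−0.03151·41) = 60.452 mg/L
Dose 3 (315 mg at t=18 h): 315·exp(−0.03151·32) = 114.934 mg/L
Dose 4 (25 mg at t=27 h): 25·exp(−0.03151·23) = 12.112 mg/L
Dose 5 (80 mg at t=36 h): 80·exp(−0.03151·14) = 51.467 mg/L
Dose 6 (445 mg at t=45 h): 445·exp(−0.03151·5) = 380.140 mg/L
C(50) = 98.296 + 60.452 + 114.934 + 12.112 + 51.467 + 380.140 = 717.401 mg/L

717.401 mg/L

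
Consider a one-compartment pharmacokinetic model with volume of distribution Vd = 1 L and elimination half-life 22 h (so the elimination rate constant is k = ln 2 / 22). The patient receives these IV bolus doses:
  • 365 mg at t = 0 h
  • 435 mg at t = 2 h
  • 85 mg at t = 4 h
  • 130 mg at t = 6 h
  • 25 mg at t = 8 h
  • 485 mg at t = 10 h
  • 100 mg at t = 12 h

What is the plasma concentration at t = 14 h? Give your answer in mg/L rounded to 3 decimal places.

k = ln 2 / 22 = 0.03151 per h
Dose 1 (365 mg at t=0 h): 365·exp(−0.03151·14) = 234.816 mg/L
Dose 2 (435 mg at t=2 h): 435·exp(−0.03151·12) = 298.051 mg/L
Dose 3 (85 mg at t=4 h): 85·exp(−0.03151·10) = 62.028 mg/L
Dose 4 (130 mg at t=6 h): 130·exp(−0.03151·8) = 101.036 mg/L
Dose 5 (25 mg at t=8 h): 25·exp(−0.03151·6) = 20.694 mg/L
Dose 6 (485 mg at t=10 h): 485·exp(−0.03151·4) = 427.572 mg/L
Dose 7 (100 mg at t=12 h): 100·exp(−0.03151·2) = 93.893 mg/L
C(14) = 234.816 + 298.051 + 62.028 + 101.036 + 20.694 + 427.572 + 93.893 = 1238.091 mg/L

1238.091 mg/L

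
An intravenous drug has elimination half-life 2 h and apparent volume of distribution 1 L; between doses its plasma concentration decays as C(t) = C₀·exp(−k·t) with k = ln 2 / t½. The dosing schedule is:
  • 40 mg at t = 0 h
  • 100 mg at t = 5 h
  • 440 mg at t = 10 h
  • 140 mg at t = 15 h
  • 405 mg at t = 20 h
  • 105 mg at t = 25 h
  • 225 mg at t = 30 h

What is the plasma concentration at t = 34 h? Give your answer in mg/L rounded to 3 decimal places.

k = ln 2 / 2 = 0.34657 per h
Dose 1 (40 mg at t=0 h): 40·exp(−0.34657·34) = 0.000 mg/L
Dose 2 (100 mg at t=5 h): 100·exp(−0.34657·29) = 0.004 mg/L
Dose 3 (440 mg at t=10 h): 440·exp(−0.34657·24) = 0.107 mg/L
Dose 4 (140 mg at t=15 h): 140·exp(−0.34657·19) = 0.193 mg/L
Dose 5 (405 mg at t=20 h): 405·exp(−0.34657·14) = 3.164 mg/L
Dose 6 (105 mg at t=25 h): 105·exp(−0.34657·9) = 4.640 mg/L
Dose 7 (225 mg at t=30 h): 225·exp(−0.34657·4) = 56.250 mg/L
C(34) = 0.000 + 0.004 + 0.107 + 0.193 + 3.164 + 4.640 + 56.250 = 64.360 mg/L

64.360 mg/L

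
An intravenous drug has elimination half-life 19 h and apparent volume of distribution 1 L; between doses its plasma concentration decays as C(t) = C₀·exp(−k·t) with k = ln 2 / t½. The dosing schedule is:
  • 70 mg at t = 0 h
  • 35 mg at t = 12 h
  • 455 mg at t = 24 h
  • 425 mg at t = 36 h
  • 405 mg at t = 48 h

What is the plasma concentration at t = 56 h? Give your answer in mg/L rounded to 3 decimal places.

665.062 mg/L

k = ln 2 / 19 = 0.03648 per h
Dose 1 (70 mg at t=0 h): 70·exp(−0.03648·56) = 9.075 mg/L
Dose 2 (35 mg at t=12 h): 35·exp(−0.03648·44) = 7.030 mg/L
Dose 3 (455 mg at t=24 h): 455·exp(−0.03648·32) = 141.584 mg/L
Dose 4 (425 mg at t=36 h): 425·exp(−0.03648·20) = 204.887 mg/L
Dose 5 (405 mg at t=48 h): 405·exp(−0.03648·8) = 302.486 mg/L
C(56) = 9.075 + 7.030 + 141.584 + 204.887 + 302.486 = 665.062 mg/L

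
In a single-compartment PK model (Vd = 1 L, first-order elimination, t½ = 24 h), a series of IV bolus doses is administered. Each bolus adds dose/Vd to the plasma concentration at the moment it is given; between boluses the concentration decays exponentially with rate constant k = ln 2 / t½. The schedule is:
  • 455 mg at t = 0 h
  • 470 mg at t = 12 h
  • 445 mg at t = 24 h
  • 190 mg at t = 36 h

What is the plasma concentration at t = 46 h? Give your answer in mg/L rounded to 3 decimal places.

674.635 mg/L

k = ln 2 / 24 = 0.02888 per h
Dose 1 (455 mg at t=0 h): 455·exp(−0.02888·46) = 120.514 mg/L
Dose 2 (470 mg at t=12 h): 470·exp(−0.02888·34) = 176.051 mg/L
Dose 3 (445 mg at t=24 h): 445·exp(−0.02888·22) = 235.731 mg/L
Dose 4 (190 mg at t=36 h): 190·exp(−0.02888·10) = 142.339 mg/L
C(46) = 120.514 + 176.051 + 235.731 + 142.339 = 674.635 mg/L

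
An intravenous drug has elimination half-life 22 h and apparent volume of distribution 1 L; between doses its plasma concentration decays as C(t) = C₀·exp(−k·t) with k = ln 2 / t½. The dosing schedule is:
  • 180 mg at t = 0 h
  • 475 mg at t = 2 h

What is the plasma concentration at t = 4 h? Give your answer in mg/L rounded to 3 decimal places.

604.679 mg/L

k = ln 2 / 22 = 0.03151 per h
Dose 1 (180 mg at t=0 h): 180·exp(−0.03151·4) = 158.686 mg/L
Dose 2 (475 mg at t=2 h): 475·exp(−0.03151·2) = 445.992 mg/L
C(4) = 158.686 + 445.992 = 604.679 mg/L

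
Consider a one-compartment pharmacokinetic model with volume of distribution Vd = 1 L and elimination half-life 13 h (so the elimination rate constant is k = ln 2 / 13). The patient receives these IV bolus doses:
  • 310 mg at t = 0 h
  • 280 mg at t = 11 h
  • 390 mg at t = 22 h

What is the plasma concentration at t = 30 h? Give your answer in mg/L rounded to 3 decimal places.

k = ln 2 / 13 = 0.05332 per h
Dose 1 (310 mg at t=0 h): 310·exp(−0.05332·30) = 62.615 mg/L
Dose 2 (280 mg at t=11 h): 280·exp(−0.05332·19) = 101.670 mg/L
Dose 3 (390 mg at t=22 h): 390·exp(−0.05332·8) = 254.575 mg/L
C(30) = 62.615 + 101.670 + 254.575 = 418.859 mg/L

418.859 mg/L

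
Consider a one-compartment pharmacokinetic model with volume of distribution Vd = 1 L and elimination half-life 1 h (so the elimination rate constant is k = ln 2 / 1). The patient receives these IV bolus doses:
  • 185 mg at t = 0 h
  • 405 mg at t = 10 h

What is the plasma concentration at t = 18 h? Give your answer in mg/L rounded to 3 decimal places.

k = ln 2 / 1 = 0.69315 per h
Dose 1 (185 mg at t=0 h): 185·exp(−0.69315·18) = 0.001 mg/L
Dose 2 (405 mg at t=10 h): 405·exp(−0.69315·8) = 1.582 mg/L
C(18) = 0.001 + 1.582 = 1.583 mg/L

1.583 mg/L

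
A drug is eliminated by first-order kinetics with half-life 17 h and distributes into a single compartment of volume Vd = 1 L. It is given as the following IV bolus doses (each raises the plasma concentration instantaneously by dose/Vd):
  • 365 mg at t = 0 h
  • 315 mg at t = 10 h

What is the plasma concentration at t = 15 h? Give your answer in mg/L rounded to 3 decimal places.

k = ln 2 / 17 = 0.04077 per h
Dose 1 (365 mg at t=0 h): 365·exp(−0.04077·15) = 198.006 mg/L
Dose 2 (315 mg at t=10 h): 315·exp(−0.04077·5) = 256.905 mg/L
C(15) = 198.006 + 256.905 = 454.911 mg/L

454.911 mg/L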